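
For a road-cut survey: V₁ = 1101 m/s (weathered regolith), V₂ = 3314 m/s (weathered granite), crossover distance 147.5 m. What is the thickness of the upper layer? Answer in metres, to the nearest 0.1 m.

h = (x_cross/2)·√((V₂−V₁)/(V₂+V₁)).
(V₂−V₁)/(V₂+V₁) = (3314−1101)/(3314+1101) = 0.5012; √ = 0.7080.
h = (147.5/2)·0.7080 = 52.21 m.

52.2 m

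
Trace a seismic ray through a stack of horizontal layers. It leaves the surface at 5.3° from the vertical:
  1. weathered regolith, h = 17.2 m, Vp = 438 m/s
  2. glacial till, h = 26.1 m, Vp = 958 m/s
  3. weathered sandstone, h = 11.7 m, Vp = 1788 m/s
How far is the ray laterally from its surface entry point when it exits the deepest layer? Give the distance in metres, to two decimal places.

11.74 m

Ray parameter p = sin 5.3° / 438 m/s = 2.1089e-04 s/m.
Layer 1: θ = 5.30°; offset = 17.2·tan 5.30° = 1.5956 m.
Layer 2: sin θ = p·958 = 0.2020 → θ = 11.66°; offset = 26.1·tan 11.66° = 5.3841 m.
Layer 3: sin θ = p·1788 = 0.3771 → θ = 22.15°; offset = 11.7·tan 22.15° = 4.7634 m.
Total horizontal offset = 11.7431 m.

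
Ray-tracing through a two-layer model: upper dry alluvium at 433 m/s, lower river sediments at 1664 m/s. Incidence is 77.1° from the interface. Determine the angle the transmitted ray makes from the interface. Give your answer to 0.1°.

Convert to the normal: θ₁ = 90° − 77.1° = 12.9°.
sin θ₁/V₁ = sin θ₂/V₂ ⇒ sin θ₂ = 1664·sin 12.9°/433 = 1664·0.2233/433 = 0.8579.
θ₂ = arcsin 0.8579 = 59.09° from the normal.
From the interface: 90° − 59.09° = 30.91°.

30.9°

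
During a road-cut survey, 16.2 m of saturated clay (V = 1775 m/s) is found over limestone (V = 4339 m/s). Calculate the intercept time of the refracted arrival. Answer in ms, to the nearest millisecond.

θ_c = arcsin(V₁/V₂) = arcsin(1775/4339) = 24.15°; cos θ_c = 0.9125.
tᵢ = 2h·cos θ_c / V₁ = 2·16.2·0.9125 / 1775 = 0.01666 s.

17 ms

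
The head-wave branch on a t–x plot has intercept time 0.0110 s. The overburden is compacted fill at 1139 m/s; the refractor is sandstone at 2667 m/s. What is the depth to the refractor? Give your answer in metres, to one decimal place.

6.9 m

h = tᵢ·V₁·V₂ / (2·√(V₂²−V₁²)).
√(V₂²−V₁²) = √(2667² − 1139²) = 2411.5 m/s.
h = 0.011 s × 1139 × 2667 / (2 × 2411.5) = 6.93 m.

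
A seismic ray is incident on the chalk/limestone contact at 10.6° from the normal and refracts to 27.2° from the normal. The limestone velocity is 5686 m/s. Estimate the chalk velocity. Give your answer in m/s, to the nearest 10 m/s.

Snell's law: sin 10.6°/V₁ = sin 27.2°/V₂.
V₁ = V₂·sin 10.6°/sin 27.2° = 5686 × 0.4024 = 2288.23 m/s.

2290 m/s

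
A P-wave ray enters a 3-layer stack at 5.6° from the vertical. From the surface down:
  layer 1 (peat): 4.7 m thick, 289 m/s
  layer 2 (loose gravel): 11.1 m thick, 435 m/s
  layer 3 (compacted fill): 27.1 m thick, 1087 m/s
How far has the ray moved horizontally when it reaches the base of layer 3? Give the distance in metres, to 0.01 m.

Apply Snell's law at each interface; in layer i the horizontal offset is hᵢ·tan θᵢ.
Layer 1: θ = 5.60°; offset = 4.7·tan 5.60° = 0.4608 m.
Layer 2: sin θ = 435·sin 5.6°/289 = 0.1469, θ = 8.45°; offset = 11.1·tan 8.45° = 1.6483 m.
Layer 3: sin θ = 1087·sin 5.6°/289 = 0.3670, θ = 21.53°; offset = 27.1·tan 21.53° = 10.6929 m.
Total horizontal offset = 12.8020 m.

12.80 m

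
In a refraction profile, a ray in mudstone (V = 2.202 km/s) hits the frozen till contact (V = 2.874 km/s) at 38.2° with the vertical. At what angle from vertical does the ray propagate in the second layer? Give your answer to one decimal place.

53.8°

Snell's law: sin θ₂ = (V₂/V₁)·sin θ₁ = (2.874/2.202)·sin 38.2° = 0.8071.
θ₂ = sin⁻¹(0.8071) = 53.82° (from vertical).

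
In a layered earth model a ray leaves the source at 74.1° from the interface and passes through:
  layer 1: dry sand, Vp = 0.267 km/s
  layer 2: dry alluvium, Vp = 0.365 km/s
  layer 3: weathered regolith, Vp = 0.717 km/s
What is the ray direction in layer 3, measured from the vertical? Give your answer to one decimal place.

From the normal: θ₁ = 90° − 74.1° = 15.9°.
Ray parameter p = sin 15.9° / 0.267 = 1.0261e+00 s/km.
sin θ_3 = p·V_3 = 1.0261e+00 × 0.717 = 0.7357.
θ_3 = 47.37° from the vertical.

47.4°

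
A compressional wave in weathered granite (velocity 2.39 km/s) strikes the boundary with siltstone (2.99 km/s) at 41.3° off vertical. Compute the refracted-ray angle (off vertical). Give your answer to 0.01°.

sin θ₁/V₁ = sin θ₂/V₂ ⇒ sin θ₂ = 2.99·sin 41.3°/2.39 = 2.99·0.6600/2.39 = 0.8257.
θ₂ = sin⁻¹(0.8257) = 55.66° (from vertical).

55.66°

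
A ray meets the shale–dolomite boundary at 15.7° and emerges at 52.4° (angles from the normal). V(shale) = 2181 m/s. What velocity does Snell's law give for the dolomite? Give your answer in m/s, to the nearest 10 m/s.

Snell's law: sin 15.7°/V₁ = sin 52.4°/V₂.
V₂ = V₁·sin 52.4°/sin 15.7° = 2181 × 2.9279 = 6385.74 m/s.

6390 m/s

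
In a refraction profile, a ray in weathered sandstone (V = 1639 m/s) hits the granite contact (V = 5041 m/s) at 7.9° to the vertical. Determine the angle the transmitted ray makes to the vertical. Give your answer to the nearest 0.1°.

sin θ₁/V₁ = sin θ₂/V₂ ⇒ sin θ₂ = 5041·sin 7.9°/1639 = 5041·0.1374/1639 = 0.4227.
θ₂ = sin⁻¹(0.4227) = 25.01° (from vertical).

25.0°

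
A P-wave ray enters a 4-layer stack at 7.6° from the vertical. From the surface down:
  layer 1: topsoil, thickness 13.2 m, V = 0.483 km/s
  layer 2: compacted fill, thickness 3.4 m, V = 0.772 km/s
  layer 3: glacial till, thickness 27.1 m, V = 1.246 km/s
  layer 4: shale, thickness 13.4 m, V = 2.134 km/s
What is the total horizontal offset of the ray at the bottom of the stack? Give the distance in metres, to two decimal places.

21.98 m

Apply Snell's law at each interface; in layer i the horizontal offset is hᵢ·tan θᵢ.
Layer 1: θ = 7.60°; offset = 13.2·tan 7.60° = 1.7613 m.
Layer 2: sin θ = 0.772·sin 7.6°/0.483 = 0.2114, θ = 12.20°; offset = 3.4·tan 12.20° = 0.7353 m.
Layer 3: sin θ = 1.246·sin 7.6°/0.483 = 0.3412, θ = 19.95°; offset = 27.1·tan 19.95° = 9.8363 m.
Layer 4: sin θ = 2.134·sin 7.6°/0.483 = 0.5843, θ = 35.76°; offset = 13.4·tan 35.76° = 9.6488 m.
Summing the layer offsets gives 21.9817 m.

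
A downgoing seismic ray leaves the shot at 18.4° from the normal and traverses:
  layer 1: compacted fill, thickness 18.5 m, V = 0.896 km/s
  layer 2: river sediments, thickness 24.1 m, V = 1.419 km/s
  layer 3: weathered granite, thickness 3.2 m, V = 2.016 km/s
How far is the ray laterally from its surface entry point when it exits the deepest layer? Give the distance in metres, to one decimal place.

p = sin θ₁/V₁ = sin 18.4°/0.896 = 3.5229e-01 s/km is conserved through the stack.
Layer 1: θ = 18.40°; offset = 18.5·tan 18.40° = 6.154 m.
Layer 2: sin θ = p·1.419 = 0.4999 → θ = 29.99°; offset = 24.1·tan 29.99° = 13.910 m.
Layer 3: sin θ = p·2.016 = 0.7102 → θ = 45.25°; offset = 3.2·tan 45.25° = 3.228 m.
Summing the layer offsets gives 23.293 m.

23.3 m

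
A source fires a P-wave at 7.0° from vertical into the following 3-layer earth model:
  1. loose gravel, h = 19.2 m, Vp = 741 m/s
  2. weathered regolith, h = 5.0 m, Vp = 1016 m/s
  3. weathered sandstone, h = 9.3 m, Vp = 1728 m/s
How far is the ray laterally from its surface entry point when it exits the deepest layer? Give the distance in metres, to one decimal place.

Apply Snell's law at each interface; in layer i the horizontal offset is hᵢ·tan θᵢ.
Layer 1: θ = 7.00°; offset = 19.2·tan 7.00° = 2.357 m.
Layer 2: sin θ = 1016·sin 7.0°/741 = 0.1671, θ = 9.62°; offset = 5.0·tan 9.62° = 0.847 m.
Layer 3: sin θ = 1728·sin 7.0°/741 = 0.2842, θ = 16.51°; offset = 9.3·tan 16.51° = 2.757 m.
Summing the layer offsets gives 5.962 m.

6.0 m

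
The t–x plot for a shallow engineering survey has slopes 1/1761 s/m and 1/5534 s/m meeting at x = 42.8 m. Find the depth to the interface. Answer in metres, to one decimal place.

h = (x_cross/2)·√((V₂−V₁)/(V₂+V₁)).
(V₂−V₁)/(V₂+V₁) = (5534−1761)/(5534+1761) = 0.5172; √ = 0.7192.
h = (42.8/2)·0.7192 = 15.39 m.

15.4 m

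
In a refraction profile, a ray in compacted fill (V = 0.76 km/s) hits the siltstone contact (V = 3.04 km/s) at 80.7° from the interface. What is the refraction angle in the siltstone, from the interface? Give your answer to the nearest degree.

Convert to the normal: θ₁ = 90° − 80.7° = 9.3°.
Snell's law: sin θ₂ = (V₂/V₁)·sin θ₁ = (3.04/0.76)·sin 9.3° = 0.6464.
θ₂ = arcsin 0.6464 = 40.27° from the normal.
From the interface: 90° − 40.27° = 49.73°.

50°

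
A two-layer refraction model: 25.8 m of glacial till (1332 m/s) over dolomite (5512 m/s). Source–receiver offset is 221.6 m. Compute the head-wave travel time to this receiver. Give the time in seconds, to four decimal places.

0.0778 s

θ_c = arcsin(V₁/V₂) = arcsin(1332/5512) = 13.98°, cos θ_c = 0.9704.
Intercept time tᵢ = 2h cos θ_c / V₁ = 2·25.8·0.9704/1332 = 0.03759 s.
t = x/V₂ + tᵢ = 221.6/5512 + 0.03759 = 0.07779 s.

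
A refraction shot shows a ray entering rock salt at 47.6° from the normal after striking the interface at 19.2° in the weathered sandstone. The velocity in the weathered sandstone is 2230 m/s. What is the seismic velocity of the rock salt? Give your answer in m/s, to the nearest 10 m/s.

5010 m/s

sin 19.2° = 0.3289; sin 47.6° = 0.7385.
V₂ = V₁·(sin θ₂/sin θ₁) = 2230·(0.7385/0.3289) = 5007.37 m/s.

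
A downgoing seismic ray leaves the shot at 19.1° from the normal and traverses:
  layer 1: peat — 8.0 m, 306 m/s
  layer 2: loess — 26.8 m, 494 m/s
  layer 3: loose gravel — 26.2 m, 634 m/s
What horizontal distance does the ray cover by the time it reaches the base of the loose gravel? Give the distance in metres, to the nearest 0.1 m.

43.6 m

p = sin θ₁/V₁ = sin 19.1°/306 = 1.0693e-03 s/m is conserved through the stack.
Layer 1: θ = 19.10°; offset = 8.0·tan 19.10° = 2.770 m.
Layer 2: sin θ = p·494 = 0.5283 → θ = 31.89°; offset = 26.8·tan 31.89° = 16.673 m.
Layer 3: sin θ = p·634 = 0.6780 → θ = 42.68°; offset = 26.2·tan 42.68° = 24.164 m.
Total horizontal offset = 43.607 m.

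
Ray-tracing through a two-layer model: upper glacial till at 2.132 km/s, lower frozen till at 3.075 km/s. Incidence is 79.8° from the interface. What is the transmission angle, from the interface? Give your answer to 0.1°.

75.2°

Angle from the normal: 90° − 79.8° = 10.2°.
Snell's law: sin θ₂ = (V₂/V₁)·sin θ₁ = (3.075/2.132)·sin 10.2° = 0.2554.
θ₂ = arcsin 0.2554 = 14.80° from the normal.
From the interface: 90° − 14.80° = 75.20°.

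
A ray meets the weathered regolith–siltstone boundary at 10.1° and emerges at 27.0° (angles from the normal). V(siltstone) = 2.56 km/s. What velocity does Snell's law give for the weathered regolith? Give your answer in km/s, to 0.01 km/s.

0.99 km/s

sin 10.1° = 0.1754; sin 27.0° = 0.4540.
V₁ = V₂·(sin θ₁/sin θ₂) = 2.56·(0.1754/0.4540) = 0.99 km/s.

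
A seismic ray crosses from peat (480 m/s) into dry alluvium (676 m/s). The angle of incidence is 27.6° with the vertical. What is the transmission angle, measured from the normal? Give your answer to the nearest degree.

sin θ₁/V₁ = sin θ₂/V₂ ⇒ sin θ₂ = 676·sin 27.6°/480 = 676·0.4633/480 = 0.6525.
θ₂ = sin⁻¹(0.6525) = 40.73° (from vertical).

41°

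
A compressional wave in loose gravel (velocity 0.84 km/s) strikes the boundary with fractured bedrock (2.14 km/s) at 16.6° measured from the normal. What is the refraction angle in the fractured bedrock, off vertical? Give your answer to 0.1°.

46.7°

sin θ₁/V₁ = sin θ₂/V₂ ⇒ sin θ₂ = 2.14·sin 16.6°/0.84 = 2.14·0.2857/0.84 = 0.7278.
θ₂ = sin⁻¹(0.7278) = 46.70° (from vertical).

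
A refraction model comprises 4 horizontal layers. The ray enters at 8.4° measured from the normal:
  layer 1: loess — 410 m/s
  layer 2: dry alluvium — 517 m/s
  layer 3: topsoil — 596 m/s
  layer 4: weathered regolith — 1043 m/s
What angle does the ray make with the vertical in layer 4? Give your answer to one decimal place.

21.8°

Ray parameter p = sin 8.4° / 410 = 3.5630e-04 s/m.
sin θ_4 = p·V_4 = 3.5630e-04 × 1043 = 0.3716.
θ_4 = arcsin 0.3716 = 21.82°.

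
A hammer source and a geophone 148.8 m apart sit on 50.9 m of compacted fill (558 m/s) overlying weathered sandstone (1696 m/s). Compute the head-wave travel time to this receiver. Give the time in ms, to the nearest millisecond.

t = x/V₂ + 2h·√(V₂²−V₁²)/(V₁V₂).
√(V₂²−V₁²) = √(1696²−558²) = 1601.6 m/s; delay term = 2·50.9·1601.6/(558·1696) = 0.17228 s.
t = 148.8/1696 + 0.17228 = 0.26002 s.

260 ms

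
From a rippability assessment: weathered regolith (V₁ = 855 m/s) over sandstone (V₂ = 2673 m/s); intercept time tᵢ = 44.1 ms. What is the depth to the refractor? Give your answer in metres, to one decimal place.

h = tᵢ·V₁·V₂ / (2·√(V₂²−V₁²)).
√(V₂²−V₁²) = √(2673² − 855²) = 2532.6 m/s.
h = 0.0441 s × 855 × 2673 / (2 × 2532.6) = 19.90 m.

19.9 m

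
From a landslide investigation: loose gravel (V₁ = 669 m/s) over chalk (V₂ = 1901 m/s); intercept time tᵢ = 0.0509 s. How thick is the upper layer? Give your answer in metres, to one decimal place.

h = tᵢ·V₁·V₂ / (2·√(V₂²−V₁²)).
√(V₂²−V₁²) = √(1901² − 669²) = 1779.4 m/s.
h = 0.0509 s × 669 × 1901 / (2 × 1779.4) = 18.19 m.

18.2 m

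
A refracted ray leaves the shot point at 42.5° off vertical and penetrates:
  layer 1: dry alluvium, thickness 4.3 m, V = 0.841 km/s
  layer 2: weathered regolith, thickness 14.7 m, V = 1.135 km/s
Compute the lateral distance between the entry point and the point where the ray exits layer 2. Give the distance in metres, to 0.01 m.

Apply Snell's law at each interface; in layer i the horizontal offset is hᵢ·tan θᵢ.
Layer 1: θ = 42.50°; offset = 4.3·tan 42.50° = 3.9402 m.
Layer 2: sin θ = 1.135·sin 42.5°/0.841 = 0.9118, θ = 65.75°; offset = 14.7·tan 65.75° = 32.6335 m.
Σ offsets = 36.5738 m.

36.57 m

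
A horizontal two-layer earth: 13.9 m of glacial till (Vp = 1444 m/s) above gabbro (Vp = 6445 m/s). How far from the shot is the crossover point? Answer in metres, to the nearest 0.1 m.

x_cross = 2h·√((V₂+V₁)/(V₂−V₁)).
(V₂+V₁)/(V₂−V₁) = (6445+1444)/(6445−1444) = 1.5775; √ = 1.2560.
x_cross = 2·13.9·1.2560 = 34.92 m.

34.9 m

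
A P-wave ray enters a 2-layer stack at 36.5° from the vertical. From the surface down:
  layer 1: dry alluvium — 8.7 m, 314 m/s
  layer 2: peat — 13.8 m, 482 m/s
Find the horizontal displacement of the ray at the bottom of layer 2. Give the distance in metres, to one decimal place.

p = sin θ₁/V₁ = sin 36.5°/314 = 1.8943e-03 s/m is conserved through the stack.
Layer 1: θ = 36.50°; offset = 8.7·tan 36.50° = 6.438 m.
Layer 2: sin θ = p·482 = 0.9131 → θ = 65.93°; offset = 13.8·tan 65.93° = 30.899 m.
Summing the layer offsets gives 37.336 m.

37.3 m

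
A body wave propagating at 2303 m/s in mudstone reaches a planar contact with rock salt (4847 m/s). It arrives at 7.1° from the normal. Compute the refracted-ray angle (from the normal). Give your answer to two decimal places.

15.08°

Snell's law: sin θ₂ = (V₂/V₁)·sin θ₁ = (4847/2303)·sin 7.1° = 0.2601.
θ₂ = sin⁻¹(0.2601) = 15.08° (from vertical).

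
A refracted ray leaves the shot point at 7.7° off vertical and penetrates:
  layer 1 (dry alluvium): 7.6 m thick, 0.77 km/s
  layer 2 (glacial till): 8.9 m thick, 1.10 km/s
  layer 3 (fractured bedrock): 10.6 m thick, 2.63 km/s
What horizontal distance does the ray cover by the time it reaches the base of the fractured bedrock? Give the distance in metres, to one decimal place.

8.2 m

Ray parameter p = sin 7.7° / 0.77 km/s = 1.7401e-01 s/km.
Layer 1: θ = 7.70°; offset = 7.6·tan 7.70° = 1.028 m.
Layer 2: sin θ = p·1.10 = 0.1914 → θ = 11.04°; offset = 8.9·tan 11.04° = 1.736 m.
Layer 3: sin θ = p·2.63 = 0.4576 → θ = 27.23°; offset = 10.6·tan 27.23° = 5.456 m.
Total horizontal offset = 8.219 m.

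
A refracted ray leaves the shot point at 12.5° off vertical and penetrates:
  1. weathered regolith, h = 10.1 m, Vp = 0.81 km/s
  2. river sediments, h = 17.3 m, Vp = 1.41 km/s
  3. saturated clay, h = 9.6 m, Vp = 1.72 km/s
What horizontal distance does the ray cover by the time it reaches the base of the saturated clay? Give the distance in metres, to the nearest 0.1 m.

14.2 m

Apply Snell's law at each interface; in layer i the horizontal offset is hᵢ·tan θᵢ.
Layer 1: θ = 12.50°; offset = 10.1·tan 12.50° = 2.239 m.
Layer 2: sin θ = 1.41·sin 12.5°/0.81 = 0.3768, θ = 22.13°; offset = 17.3·tan 22.13° = 7.037 m.
Layer 3: sin θ = 1.72·sin 12.5°/0.81 = 0.4596, θ = 27.36°; offset = 9.6·tan 27.36° = 4.968 m.
Σ offsets = 14.244 m.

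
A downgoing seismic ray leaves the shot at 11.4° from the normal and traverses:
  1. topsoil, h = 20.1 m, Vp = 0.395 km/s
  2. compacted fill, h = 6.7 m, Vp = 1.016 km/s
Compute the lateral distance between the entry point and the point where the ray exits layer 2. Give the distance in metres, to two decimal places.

8.01 m

p = sin θ₁/V₁ = sin 11.4°/0.395 = 5.0040e-01 s/km is conserved through the stack.
Layer 1: θ = 11.40°; offset = 20.1·tan 11.40° = 4.0529 m.
Layer 2: sin θ = p·1.016 = 0.5084 → θ = 30.56°; offset = 6.7·tan 30.56° = 3.9557 m.
Total horizontal offset = 8.0086 m.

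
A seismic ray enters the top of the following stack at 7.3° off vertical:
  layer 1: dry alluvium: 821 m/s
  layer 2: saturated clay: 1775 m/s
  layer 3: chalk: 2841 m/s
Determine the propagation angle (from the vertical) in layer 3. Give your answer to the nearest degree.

Ray parameter p = sin 7.3° / 821 = 1.5477e-04 s/m.
sin θ_3 = p·V_3 = 1.5477e-04 × 2841 = 0.4397.
θ_3 = 26.08° from the vertical.

26°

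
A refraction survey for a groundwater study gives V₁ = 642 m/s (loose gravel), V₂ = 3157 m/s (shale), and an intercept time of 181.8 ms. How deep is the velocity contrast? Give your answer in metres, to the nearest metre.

60 m

θ_c = arcsin(642/3157) = 11.73°; cos θ_c = 0.9791.
tᵢ = 2h cos θ_c/V₁ ⇒ h = tᵢ·V₁/(2 cos θ_c) = 0.1818·642/(2·0.9791) = 59.60 m.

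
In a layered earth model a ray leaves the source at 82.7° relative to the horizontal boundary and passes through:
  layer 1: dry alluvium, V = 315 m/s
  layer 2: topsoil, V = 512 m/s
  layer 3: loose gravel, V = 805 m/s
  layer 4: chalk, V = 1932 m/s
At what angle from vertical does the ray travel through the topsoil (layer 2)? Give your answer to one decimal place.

From the normal: θ₁ = 90° − 82.7° = 7.3°.
Ray parameter p = sin 7.3° / 315 = 4.0338e-04 s/m.
sin θ_2 = p·V_2 = 4.0338e-04 × 512 = 0.2065.
θ_2 = 11.92° from the vertical.

11.9°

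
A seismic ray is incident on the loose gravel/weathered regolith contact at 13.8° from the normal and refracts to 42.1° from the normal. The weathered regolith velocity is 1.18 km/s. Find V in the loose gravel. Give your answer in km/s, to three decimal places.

Snell's law: sin 13.8°/V₁ = sin 42.1°/V₂.
V₁ = V₂·sin 13.8°/sin 42.1° = 1.18 × 0.3558 = 0.420 km/s.

0.420 km/s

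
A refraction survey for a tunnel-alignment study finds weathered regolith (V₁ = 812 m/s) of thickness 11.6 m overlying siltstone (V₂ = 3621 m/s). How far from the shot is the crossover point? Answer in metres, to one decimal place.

x_cross = 2h·√((V₂+V₁)/(V₂−V₁)).
(V₂+V₁)/(V₂−V₁) = (3621+812)/(3621−812) = 1.5781; √ = 1.2562.
x_cross = 2·11.6·1.2562 = 29.14 m.

29.1 m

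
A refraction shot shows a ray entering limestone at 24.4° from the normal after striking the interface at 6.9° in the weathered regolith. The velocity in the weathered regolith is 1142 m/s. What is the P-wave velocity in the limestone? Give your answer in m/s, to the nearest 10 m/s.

sin 6.9° = 0.1201; sin 24.4° = 0.4131.
V₂ = V₁·(sin θ₂/sin θ₁) = 1142·(0.4131/0.1201) = 3926.90 m/s.

3930 m/s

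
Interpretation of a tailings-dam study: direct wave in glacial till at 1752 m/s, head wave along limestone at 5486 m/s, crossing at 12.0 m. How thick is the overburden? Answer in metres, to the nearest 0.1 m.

x_cross = 2h·√((V₂+V₁)/(V₂−V₁)) → h = x_cross / (2·√((V₂+V₁)/(V₂−V₁))).
√((V₂+V₁)/(V₂−V₁)) = √((5486+1752)/(5486−1752)) = 1.3923.
h = 12.0 / (2·1.3923) = 4.31 m.

4.3 m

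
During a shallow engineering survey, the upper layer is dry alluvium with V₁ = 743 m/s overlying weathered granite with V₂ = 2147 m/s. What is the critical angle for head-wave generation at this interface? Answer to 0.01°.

Critical incidence: sin θ_c = V₁/V₂ = 743/2147 = 0.3461.
θ_c = arcsin 0.3461 = 20.25°.

20.25°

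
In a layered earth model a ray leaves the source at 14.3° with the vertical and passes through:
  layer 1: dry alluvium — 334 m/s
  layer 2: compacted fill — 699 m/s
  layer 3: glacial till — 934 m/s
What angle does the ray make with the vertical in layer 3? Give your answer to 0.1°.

43.7°

Ray parameter p = sin 14.3° / 334 = 7.3952e-04 s/m.
sin θ_3 = p·V_3 = 7.3952e-04 × 934 = 0.6907.
θ_3 = arcsin 0.6907 = 43.69°.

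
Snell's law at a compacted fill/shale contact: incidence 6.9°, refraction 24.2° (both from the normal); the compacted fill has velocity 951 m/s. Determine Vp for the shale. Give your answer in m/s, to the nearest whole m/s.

3245 m/s

Snell's law: sin 6.9°/V₁ = sin 24.2°/V₂.
V₂ = V₁·sin 24.2°/sin 6.9° = 951 × 3.4121 = 3244.94 m/s.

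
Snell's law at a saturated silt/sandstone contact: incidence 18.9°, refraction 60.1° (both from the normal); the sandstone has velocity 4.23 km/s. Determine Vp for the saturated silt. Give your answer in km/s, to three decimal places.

1.581 km/s

sin 18.9° = 0.3239; sin 60.1° = 0.8669.
V₁ = V₂·(sin θ₁/sin θ₂) = 4.23·(0.3239/0.8669) = 1.581 km/s.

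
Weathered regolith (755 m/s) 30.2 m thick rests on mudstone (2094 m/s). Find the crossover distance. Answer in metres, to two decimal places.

88.10 m

θ_c = arcsin(755/2094) = 21.13°, so cos θ_c = 0.9327 and tᵢ = 2h cos θ_c/V₁ = 0.0746 s.
At crossover x/V₁ = x/V₂ + tᵢ ⇒ x = tᵢ/(1/V₁ − 1/V₂) = 0.07462/(1.3245e-03 − 4.7755e-04) = 88.10 m.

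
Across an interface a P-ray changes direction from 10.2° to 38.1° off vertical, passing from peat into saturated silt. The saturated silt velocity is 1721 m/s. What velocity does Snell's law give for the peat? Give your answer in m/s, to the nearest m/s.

494 m/s

Snell's law: sin 10.2°/V₁ = sin 38.1°/V₂.
V₁ = V₂·sin 10.2°/sin 38.1° = 1721 × 0.2870 = 493.91 m/s.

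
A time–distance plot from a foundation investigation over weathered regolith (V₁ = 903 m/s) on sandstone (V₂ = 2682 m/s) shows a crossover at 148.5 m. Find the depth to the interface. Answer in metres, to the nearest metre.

52 m

x_cross = 2h·√((V₂+V₁)/(V₂−V₁)) → h = x_cross / (2·√((V₂+V₁)/(V₂−V₁))).
√((V₂+V₁)/(V₂−V₁)) = √((2682+903)/(2682−903)) = 1.4196.
h = 148.5 / (2·1.4196) = 52.30 m.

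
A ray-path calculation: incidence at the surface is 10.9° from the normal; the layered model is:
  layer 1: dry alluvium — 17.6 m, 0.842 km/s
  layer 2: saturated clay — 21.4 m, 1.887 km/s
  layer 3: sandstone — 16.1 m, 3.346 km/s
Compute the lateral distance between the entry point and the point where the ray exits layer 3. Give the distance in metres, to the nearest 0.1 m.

31.7 m

Apply Snell's law at each interface; in layer i the horizontal offset is hᵢ·tan θᵢ.
Layer 1: θ = 10.90°; offset = 17.6·tan 10.90° = 3.389 m.
Layer 2: sin θ = 1.887·sin 10.9°/0.842 = 0.4238, θ = 25.07°; offset = 21.4·tan 25.07° = 10.012 m.
Layer 3: sin θ = 3.346·sin 10.9°/0.842 = 0.7514, θ = 48.72°; offset = 16.1·tan 48.72° = 18.336 m.
Summing the layer offsets gives 31.738 m.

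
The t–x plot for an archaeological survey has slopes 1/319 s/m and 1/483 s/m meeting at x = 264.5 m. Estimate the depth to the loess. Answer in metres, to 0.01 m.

59.80 m

h = (x_cross/2)·√((V₂−V₁)/(V₂+V₁)).
(V₂−V₁)/(V₂+V₁) = (483−319)/(483+319) = 0.2045; √ = 0.4522.
h = (264.5/2)·0.4522 = 59.80 m.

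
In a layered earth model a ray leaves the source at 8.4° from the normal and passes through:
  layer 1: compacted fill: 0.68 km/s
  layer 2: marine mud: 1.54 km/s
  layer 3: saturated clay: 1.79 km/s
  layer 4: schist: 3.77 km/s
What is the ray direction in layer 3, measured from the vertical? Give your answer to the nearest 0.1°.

22.6°

Ray parameter p = sin 8.4° / 0.68 = 2.1483e-01 s/km.
sin θ_3 = p·V_3 = 2.1483e-01 × 1.79 = 0.3845.
θ_3 = 22.62° from the vertical.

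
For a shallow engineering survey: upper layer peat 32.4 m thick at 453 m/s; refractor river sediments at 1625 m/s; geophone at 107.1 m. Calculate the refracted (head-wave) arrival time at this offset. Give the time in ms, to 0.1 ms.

203.3 ms

t = x/V₂ + 2h·√(V₂²−V₁²)/(V₁V₂).
√(V₂²−V₁²) = √(1625²−453²) = 1560.6 m/s; delay term = 2·32.4·1560.6/(453·1625) = 0.13738 s.
t = 107.1/1625 + 0.13738 = 0.20328 s.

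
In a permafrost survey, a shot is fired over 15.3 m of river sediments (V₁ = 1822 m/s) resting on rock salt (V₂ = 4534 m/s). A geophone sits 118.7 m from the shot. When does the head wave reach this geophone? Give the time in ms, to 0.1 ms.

θ_c = arcsin(V₁/V₂) = arcsin(1822/4534) = 23.69°, cos θ_c = 0.9157.
Intercept time tᵢ = 2h cos θ_c / V₁ = 2·15.3·0.9157/1822 = 0.01538 s.
t = x/V₂ + tᵢ = 118.7/4534 + 0.01538 = 0.04156 s.

41.6 ms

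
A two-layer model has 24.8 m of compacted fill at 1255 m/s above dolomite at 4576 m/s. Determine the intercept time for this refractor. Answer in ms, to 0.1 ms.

tᵢ = 2h·√(V₂²−V₁²)/(V₁V₂).
√(V₂²−V₁²) = √(4576²−1255²) = 4400.5 m/s.
tᵢ = 2·24.8·4400.5/(1255·4576) = 0.03801 s.

38.0 ms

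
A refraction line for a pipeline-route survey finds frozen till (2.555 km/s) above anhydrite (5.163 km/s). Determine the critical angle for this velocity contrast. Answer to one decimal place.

29.7°

Critical incidence: sin θ_c = V₁/V₂ = 2.555/5.163 = 0.4949.
θ_c = arcsin 0.4949 = 29.66°.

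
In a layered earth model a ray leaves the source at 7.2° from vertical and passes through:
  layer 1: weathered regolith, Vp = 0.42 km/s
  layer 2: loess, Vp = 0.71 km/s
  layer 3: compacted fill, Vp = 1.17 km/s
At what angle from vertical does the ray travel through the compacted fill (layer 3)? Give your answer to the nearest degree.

Snell's law across each interface conserves sin θ / V, so sin θ_3 = V_3·sin θ₁/V₁.
sin θ_3 = 1.17 × sin 7.2° / 0.42 = 0.3491.
θ_3 = arcsin 0.3491 = 20.43°.

20°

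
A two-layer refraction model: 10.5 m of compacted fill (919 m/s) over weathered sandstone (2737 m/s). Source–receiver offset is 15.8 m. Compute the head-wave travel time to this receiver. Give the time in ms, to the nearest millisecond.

θ_c = arcsin(V₁/V₂) = arcsin(919/2737) = 19.62°, cos θ_c = 0.9419.
Intercept time tᵢ = 2h cos θ_c / V₁ = 2·10.5·0.9419/919 = 0.02152 s.
t = x/V₂ + tᵢ = 15.8/2737 + 0.02152 = 0.02730 s.

27 ms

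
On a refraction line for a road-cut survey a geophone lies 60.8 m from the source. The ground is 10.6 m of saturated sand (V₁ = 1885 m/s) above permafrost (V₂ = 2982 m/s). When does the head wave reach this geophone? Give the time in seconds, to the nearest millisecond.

0.029 s

θ_c = arcsin(V₁/V₂) = arcsin(1885/2982) = 39.21°, cos θ_c = 0.7749.
Intercept time tᵢ = 2h cos θ_c / V₁ = 2·10.6·0.7749/1885 = 0.00871 s.
t = x/V₂ + tᵢ = 60.8/2982 + 0.00871 = 0.02910 s.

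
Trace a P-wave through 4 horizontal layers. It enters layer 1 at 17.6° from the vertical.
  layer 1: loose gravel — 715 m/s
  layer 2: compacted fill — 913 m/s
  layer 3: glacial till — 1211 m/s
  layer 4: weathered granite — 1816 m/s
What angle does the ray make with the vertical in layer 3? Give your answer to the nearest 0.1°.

30.8°

Ray parameter p = sin 17.6° / 715 = 4.2289e-04 s/m.
sin θ_3 = p·V_3 = 4.2289e-04 × 1211 = 0.5121.
θ_3 = 30.81° from the vertical.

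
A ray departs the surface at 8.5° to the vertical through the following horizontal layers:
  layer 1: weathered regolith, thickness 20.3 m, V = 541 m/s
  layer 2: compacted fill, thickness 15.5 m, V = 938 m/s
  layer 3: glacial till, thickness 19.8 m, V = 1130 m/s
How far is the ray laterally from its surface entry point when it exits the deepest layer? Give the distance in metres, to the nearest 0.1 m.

Apply Snell's law at each interface; in layer i the horizontal offset is hᵢ·tan θᵢ.
Layer 1: θ = 8.50°; offset = 20.3·tan 8.50° = 3.034 m.
Layer 2: sin θ = 938·sin 8.5°/541 = 0.2563, θ = 14.85°; offset = 15.5·tan 14.85° = 4.110 m.
Layer 3: sin θ = 1130·sin 8.5°/541 = 0.3087, θ = 17.98°; offset = 19.8·tan 17.98° = 6.427 m.
Σ offsets = 13.570 m.

13.6 m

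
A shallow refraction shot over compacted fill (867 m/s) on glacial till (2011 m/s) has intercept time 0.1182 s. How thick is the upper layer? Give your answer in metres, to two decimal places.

56.79 m

h = tᵢ·V₁·V₂ / (2·√(V₂²−V₁²)).
√(V₂²−V₁²) = √(2011² − 867²) = 1814.5 m/s.
h = 0.1182 s × 867 × 2011 / (2 × 1814.5) = 56.79 m.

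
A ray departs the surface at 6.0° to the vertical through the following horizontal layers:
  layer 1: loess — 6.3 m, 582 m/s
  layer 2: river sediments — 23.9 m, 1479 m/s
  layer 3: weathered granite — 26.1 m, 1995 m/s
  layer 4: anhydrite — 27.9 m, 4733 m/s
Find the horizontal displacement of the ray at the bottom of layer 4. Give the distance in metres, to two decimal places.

Apply Snell's law at each interface; in layer i the horizontal offset is hᵢ·tan θᵢ.
Layer 1: θ = 6.00°; offset = 6.3·tan 6.00° = 0.6622 m.
Layer 2: sin θ = 1479·sin 6.0°/582 = 0.2656, θ = 15.40°; offset = 23.9·tan 15.40° = 6.5852 m.
Layer 3: sin θ = 1995·sin 6.0°/582 = 0.3583, θ = 21.00°; offset = 26.1·tan 21.00° = 10.0169 m.
Layer 4: sin θ = 4733·sin 6.0°/582 = 0.8501, θ = 58.22°; offset = 27.9·tan 58.22° = 45.0295 m.
Summing the layer offsets gives 62.2937 m.

62.29 m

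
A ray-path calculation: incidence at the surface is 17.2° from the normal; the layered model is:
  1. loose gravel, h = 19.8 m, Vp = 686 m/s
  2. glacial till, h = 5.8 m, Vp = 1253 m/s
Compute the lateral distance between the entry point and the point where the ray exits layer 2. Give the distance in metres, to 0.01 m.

9.85 m

Apply Snell's law at each interface; in layer i the horizontal offset is hᵢ·tan θᵢ.
Layer 1: θ = 17.20°; offset = 19.8·tan 17.20° = 6.1291 m.
Layer 2: sin θ = 1253·sin 17.2°/686 = 0.5401, θ = 32.69°; offset = 5.8·tan 32.69° = 3.7224 m.
Σ offsets = 9.8515 m.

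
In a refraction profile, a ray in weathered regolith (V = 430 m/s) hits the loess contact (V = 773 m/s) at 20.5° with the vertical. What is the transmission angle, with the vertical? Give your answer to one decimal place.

sin θ₁/V₁ = sin θ₂/V₂ ⇒ sin θ₂ = 773·sin 20.5°/430 = 773·0.3502/430 = 0.6296.
θ₂ = sin⁻¹(0.6296) = 39.02° (from vertical).

39.0°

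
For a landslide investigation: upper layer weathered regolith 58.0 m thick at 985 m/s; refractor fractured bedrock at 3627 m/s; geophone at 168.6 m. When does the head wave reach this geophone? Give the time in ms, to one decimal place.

159.8 ms

θ_c = arcsin(V₁/V₂) = arcsin(985/3627) = 15.76°, cos θ_c = 0.9624.
Intercept time tᵢ = 2h cos θ_c / V₁ = 2·58.0·0.9624/985 = 0.11334 s.
t = x/V₂ + tᵢ = 168.6/3627 + 0.11334 = 0.15983 s.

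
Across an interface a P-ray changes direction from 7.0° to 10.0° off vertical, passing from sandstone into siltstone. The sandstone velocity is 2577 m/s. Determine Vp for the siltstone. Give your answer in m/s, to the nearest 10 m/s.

Snell's law: sin 7.0°/V₁ = sin 10.0°/V₂.
V₂ = V₁·sin 10.0°/sin 7.0° = 2577 × 1.4249 = 3671.89 m/s.

3670 m/s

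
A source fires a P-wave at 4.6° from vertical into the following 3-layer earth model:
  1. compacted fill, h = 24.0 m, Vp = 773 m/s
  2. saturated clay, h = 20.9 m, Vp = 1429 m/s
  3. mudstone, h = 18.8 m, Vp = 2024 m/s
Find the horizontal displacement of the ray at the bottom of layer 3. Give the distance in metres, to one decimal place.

9.1 m

Ray parameter p = sin 4.6° / 773 m/s = 1.0375e-04 s/m.
Layer 1: θ = 4.60°; offset = 24.0·tan 4.60° = 1.931 m.
Layer 2: sin θ = p·1429 = 0.1483 → θ = 8.53°; offset = 20.9·tan 8.53° = 3.133 m.
Layer 3: sin θ = p·2024 = 0.2100 → θ = 12.12°; offset = 18.8·tan 12.12° = 4.038 m.
Total horizontal offset = 9.102 m.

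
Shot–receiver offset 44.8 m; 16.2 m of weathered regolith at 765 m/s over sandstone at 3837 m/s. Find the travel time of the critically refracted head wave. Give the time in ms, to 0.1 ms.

θ_c = arcsin(V₁/V₂) = arcsin(765/3837) = 11.50°, cos θ_c = 0.9799.
Intercept time tᵢ = 2h cos θ_c / V₁ = 2·16.2·0.9799/765 = 0.04150 s.
t = x/V₂ + tᵢ = 44.8/3837 + 0.04150 = 0.05318 s.

53.2 ms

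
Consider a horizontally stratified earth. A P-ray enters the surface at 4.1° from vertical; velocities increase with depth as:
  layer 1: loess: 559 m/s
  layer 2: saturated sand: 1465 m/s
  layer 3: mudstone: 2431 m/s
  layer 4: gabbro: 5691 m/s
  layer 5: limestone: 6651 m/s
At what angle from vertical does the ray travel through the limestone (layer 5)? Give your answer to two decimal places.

Ray parameter p = sin 4.1° / 559 = 1.2790e-04 s/m.
sin θ_5 = p·V_5 = 1.2790e-04 × 6651 = 0.8507.
θ_5 = arcsin 0.8507 = 58.29°.

58.29°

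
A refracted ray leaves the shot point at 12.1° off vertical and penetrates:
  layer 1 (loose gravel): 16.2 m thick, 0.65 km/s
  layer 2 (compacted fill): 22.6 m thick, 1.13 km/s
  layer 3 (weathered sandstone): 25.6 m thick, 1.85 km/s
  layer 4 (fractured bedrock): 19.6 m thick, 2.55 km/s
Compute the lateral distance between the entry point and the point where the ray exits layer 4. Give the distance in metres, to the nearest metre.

60 m

Ray parameter p = sin 12.1° / 0.65 km/s = 3.2249e-01 s/km.
Layer 1: θ = 12.10°; offset = 16.2·tan 12.10° = 3.473 m.
Layer 2: sin θ = p·1.13 = 0.3644 → θ = 21.37°; offset = 22.6·tan 21.37° = 8.844 m.
Layer 3: sin θ = p·1.85 = 0.5966 → θ = 36.63°; offset = 25.6·tan 36.63° = 19.031 m.
Layer 4: sin θ = p·2.55 = 0.8223 → θ = 55.32°; offset = 19.6·tan 55.32° = 28.328 m.
Summing the layer offsets gives 59.676 m.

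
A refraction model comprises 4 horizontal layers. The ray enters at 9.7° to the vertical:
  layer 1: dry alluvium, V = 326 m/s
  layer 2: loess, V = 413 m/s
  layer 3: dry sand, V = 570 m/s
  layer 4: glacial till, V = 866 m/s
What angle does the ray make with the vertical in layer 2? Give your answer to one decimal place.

12.3°

Ray parameter p = sin 9.7° / 326 = 5.1684e-04 s/m.
sin θ_2 = p·V_2 = 5.1684e-04 × 413 = 0.2135.
θ_2 = arcsin 0.2135 = 12.32°.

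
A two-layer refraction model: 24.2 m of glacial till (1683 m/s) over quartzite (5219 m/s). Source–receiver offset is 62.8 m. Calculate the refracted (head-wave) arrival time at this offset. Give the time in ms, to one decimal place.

39.3 ms

θ_c = arcsin(V₁/V₂) = arcsin(1683/5219) = 18.81°, cos θ_c = 0.9466.
Intercept time tᵢ = 2h cos θ_c / V₁ = 2·24.2·0.9466/1683 = 0.02722 s.
t = x/V₂ + tᵢ = 62.8/5219 + 0.02722 = 0.03925 s.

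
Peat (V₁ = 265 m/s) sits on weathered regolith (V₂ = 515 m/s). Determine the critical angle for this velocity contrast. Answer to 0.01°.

At critical incidence the refracted ray runs along the interface (θ₂ = 90°), so sin θ_c = V₁/V₂.
θ_c = arcsin(265/515) = arcsin 0.5146 = 30.97°.

30.97°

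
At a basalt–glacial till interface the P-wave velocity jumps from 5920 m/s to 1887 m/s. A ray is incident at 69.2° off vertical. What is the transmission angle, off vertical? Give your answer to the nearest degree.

17°

sin θ₁/V₁ = sin θ₂/V₂ ⇒ sin θ₂ = 1887·sin 69.2°/5920 = 1887·0.9348/5920 = 0.2980.
θ₂ = sin⁻¹(0.2980) = 17.34° (from vertical).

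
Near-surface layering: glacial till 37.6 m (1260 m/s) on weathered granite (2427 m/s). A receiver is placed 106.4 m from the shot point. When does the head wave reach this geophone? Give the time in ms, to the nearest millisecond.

95 ms

θ_c = arcsin(V₁/V₂) = arcsin(1260/2427) = 31.28°, cos θ_c = 0.8547.
Intercept time tᵢ = 2h cos θ_c / V₁ = 2·37.6·0.8547/1260 = 0.05101 s.
t = x/V₂ + tᵢ = 106.4/2427 + 0.05101 = 0.09485 s.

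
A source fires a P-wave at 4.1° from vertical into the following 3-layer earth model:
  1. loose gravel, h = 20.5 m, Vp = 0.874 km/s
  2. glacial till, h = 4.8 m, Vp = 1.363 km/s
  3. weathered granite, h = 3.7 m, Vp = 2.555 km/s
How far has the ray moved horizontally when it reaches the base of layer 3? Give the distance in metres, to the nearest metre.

3 m

p = sin θ₁/V₁ = sin 4.1°/0.874 = 8.1805e-02 s/km is conserved through the stack.
Layer 1: θ = 4.10°; offset = 20.5·tan 4.10° = 1.469 m.
Layer 2: sin θ = p·1.363 = 0.1115 → θ = 6.40°; offset = 4.8·tan 6.40° = 0.539 m.
Layer 3: sin θ = p·2.555 = 0.2090 → θ = 12.06°; offset = 3.7·tan 12.06° = 0.791 m.
Total horizontal offset = 2.799 m.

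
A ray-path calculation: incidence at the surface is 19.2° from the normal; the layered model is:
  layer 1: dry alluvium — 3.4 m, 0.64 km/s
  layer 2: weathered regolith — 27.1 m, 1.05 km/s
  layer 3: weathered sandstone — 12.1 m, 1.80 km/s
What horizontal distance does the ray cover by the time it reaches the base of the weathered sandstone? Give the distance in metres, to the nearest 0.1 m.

48.0 m

Ray parameter p = sin 19.2° / 0.64 km/s = 5.1385e-01 s/km.
Layer 1: θ = 19.20°; offset = 3.4·tan 19.20° = 1.184 m.
Layer 2: sin θ = p·1.05 = 0.5395 → θ = 32.65°; offset = 27.1·tan 32.65° = 17.366 m.
Layer 3: sin θ = p·1.80 = 0.9249 → θ = 67.66°; offset = 12.1·tan 67.66° = 29.443 m.
Summing the layer offsets gives 47.993 m.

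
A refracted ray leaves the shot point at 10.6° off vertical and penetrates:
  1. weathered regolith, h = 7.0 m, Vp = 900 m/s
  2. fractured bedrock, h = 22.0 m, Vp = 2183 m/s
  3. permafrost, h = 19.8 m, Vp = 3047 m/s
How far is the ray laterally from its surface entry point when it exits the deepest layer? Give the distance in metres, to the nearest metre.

28 m

p = sin θ₁/V₁ = sin 10.6°/900 = 2.0439e-04 s/m is conserved through the stack.
Layer 1: θ = 10.60°; offset = 7.0·tan 10.60° = 1.310 m.
Layer 2: sin θ = p·2183 = 0.4462 → θ = 26.50°; offset = 22.0·tan 26.50° = 10.968 m.
Layer 3: sin θ = p·3047 = 0.6228 → θ = 38.52°; offset = 19.8·tan 38.52° = 15.760 m.
Σ offsets = 28.039 m.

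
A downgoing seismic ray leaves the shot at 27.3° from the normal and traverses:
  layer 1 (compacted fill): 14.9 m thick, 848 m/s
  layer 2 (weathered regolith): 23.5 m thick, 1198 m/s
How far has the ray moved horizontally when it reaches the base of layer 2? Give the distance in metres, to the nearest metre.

28 m

Ray parameter p = sin 27.3° / 848 m/s = 5.4086e-04 s/m.
Layer 1: θ = 27.30°; offset = 14.9·tan 27.30° = 7.690 m.
Layer 2: sin θ = p·1198 = 0.6480 → θ = 40.39°; offset = 23.5·tan 40.39° = 19.991 m.
Summing the layer offsets gives 27.682 m.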